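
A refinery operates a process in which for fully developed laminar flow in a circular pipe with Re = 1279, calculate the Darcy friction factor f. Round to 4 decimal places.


f = 64 / Re
f = 64 / 1279
f = 0.0500


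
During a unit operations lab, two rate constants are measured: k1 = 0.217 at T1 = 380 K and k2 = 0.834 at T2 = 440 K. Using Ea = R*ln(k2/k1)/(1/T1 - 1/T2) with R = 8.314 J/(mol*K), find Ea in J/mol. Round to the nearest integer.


Ea = R * ln(k2/k1) / (1/T1 - 1/T2)
ln(k2/k1) = ln(0.834/0.217) = 1.346336
1/T1 - 1/T2 = 1/380 - 1/440 = 0.000358851675
Ea = 8.314 * 1.346336 / 0.000358851675
Ea = 31192 J/mol


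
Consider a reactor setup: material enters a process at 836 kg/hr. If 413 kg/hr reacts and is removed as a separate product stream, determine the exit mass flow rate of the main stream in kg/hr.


Steady-state mass balance on the main outlet: F_out = F_in - F_removed
F_out = 836 - 413
F_out = 423 kg/hr


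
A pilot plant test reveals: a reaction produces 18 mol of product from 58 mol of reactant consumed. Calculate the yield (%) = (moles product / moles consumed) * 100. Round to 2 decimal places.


Yield = (moles product / moles consumed) * 100%
Yield = (18 / 58) * 100
Yield = 0.3103 * 100
Yield = 31.03%


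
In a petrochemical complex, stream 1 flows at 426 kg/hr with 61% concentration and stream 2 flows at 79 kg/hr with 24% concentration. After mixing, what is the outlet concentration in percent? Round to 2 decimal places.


Mass balance on solute: F1*x1 + F2*x2 = F3*x3
F3 = F1 + F2 = 426 + 79 = 505 kg/hr
x3 = (F1*x1 + F2*x2)/F3
x3 = (426*0.61 + 79*0.24) / 505
x3 = 55.21%


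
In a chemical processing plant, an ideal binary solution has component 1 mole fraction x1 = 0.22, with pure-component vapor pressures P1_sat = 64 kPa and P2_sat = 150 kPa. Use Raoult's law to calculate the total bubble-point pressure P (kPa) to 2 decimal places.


P = x1*P1_sat + x2*P2_sat
x2 = 1 - x1 = 1 - 0.22 = 0.78
P = 0.22*64 + 0.78*150
P = 14.08 + 117.0
P = 131.08 kPa


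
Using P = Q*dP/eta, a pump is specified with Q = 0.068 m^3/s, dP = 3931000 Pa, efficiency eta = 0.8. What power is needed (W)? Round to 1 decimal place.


P = Q * dP / eta
P = 0.068 * 3931000 / 0.8
P = 267308.0 / 0.8
P = 334135.0 W


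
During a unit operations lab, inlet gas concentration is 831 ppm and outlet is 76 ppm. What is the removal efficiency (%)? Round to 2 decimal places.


Efficiency = (G_in - G_out) / G_in * 100%
Efficiency = (831 - 76) / 831 * 100
Efficiency = 755 / 831 * 100
Efficiency = 90.85%


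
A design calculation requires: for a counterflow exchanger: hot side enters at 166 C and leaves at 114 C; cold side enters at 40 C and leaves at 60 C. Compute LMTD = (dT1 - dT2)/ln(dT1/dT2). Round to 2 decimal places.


dT1 = Th_in - Tc_out = 166 - 60 = 106
dT2 = Th_out - Tc_in = 114 - 40 = 74
LMTD = (dT1 - dT2) / ln(dT1/dT2)
LMTD = (106 - 74) / ln(106/74)
LMTD = 89.04 K


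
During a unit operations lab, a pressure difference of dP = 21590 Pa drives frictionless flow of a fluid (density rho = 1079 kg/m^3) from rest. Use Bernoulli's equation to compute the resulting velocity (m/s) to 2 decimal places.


v = sqrt(2*dP/rho)
v = sqrt(2*21590/1079)
v = sqrt(40.018536)
v = 6.33 m/s


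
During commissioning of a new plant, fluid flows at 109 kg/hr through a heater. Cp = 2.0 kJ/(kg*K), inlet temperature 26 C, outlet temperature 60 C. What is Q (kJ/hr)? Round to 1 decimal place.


Q = m_dot * Cp * (T2 - T1)
Q = 109 * 2.0 * (60 - 26)
Q = 109 * 2.0 * 34
Q = 7412.0 kJ/hr


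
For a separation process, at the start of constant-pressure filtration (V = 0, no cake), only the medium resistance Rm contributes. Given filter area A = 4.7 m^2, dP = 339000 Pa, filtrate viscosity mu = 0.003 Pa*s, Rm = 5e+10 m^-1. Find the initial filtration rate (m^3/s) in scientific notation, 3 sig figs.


rate = A * dP / (mu * Rm)
rate = 4.7 * 339000 / (0.003 * 5e+10)
rate = 1593300.0 / 1.500e+08
rate = 1.06e-02 m^3/s


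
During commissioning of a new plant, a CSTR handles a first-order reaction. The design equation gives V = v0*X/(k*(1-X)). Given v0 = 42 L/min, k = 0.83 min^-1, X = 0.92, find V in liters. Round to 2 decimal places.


V = v0 * X / (k * (1 - X))
V = 42 * 0.92 / (0.83 * (1 - 0.92))
V = 38.64 / (0.83 * 0.08)
V = 38.64 / 0.0664
V = 581.93 L


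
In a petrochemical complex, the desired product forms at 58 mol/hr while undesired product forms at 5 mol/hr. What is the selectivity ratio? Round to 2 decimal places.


S = desired product rate / undesired product rate
S = 58 / 5
S = 11.60


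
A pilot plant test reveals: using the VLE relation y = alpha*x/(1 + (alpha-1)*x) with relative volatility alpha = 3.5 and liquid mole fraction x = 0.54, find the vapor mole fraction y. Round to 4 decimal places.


y = alpha*x / (1 + (alpha-1)*x)
y = 3.5*0.54 / (1 + (3.5-1)*0.54)
y = 1.89 / (1 + 1.35)
y = 1.89 / 2.35
y = 0.8043


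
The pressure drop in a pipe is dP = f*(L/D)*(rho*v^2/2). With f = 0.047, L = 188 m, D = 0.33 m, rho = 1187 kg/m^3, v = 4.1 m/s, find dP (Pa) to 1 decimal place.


dP = f * (L/D) * (rho*v^2/2)
dP = 0.047 * (188/0.33) * (1187*4.1^2/2)
L/D = 569.6969697
rho*v^2/2 = 1187*16.81/2 = 9976.735
dP = 0.047 * 569.6969697 * 9976.735
dP = 267134.6 Pa


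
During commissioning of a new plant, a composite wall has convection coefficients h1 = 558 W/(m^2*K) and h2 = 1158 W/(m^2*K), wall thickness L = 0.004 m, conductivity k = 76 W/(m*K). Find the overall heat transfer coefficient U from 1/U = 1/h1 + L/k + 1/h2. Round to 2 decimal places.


1/U = 1/h1 + L/k + 1/h2
1/U = 1/558 + 0.004/76 + 1/1158
1/U = 0.0017921147 + 5.26316e-05 + 0.0008635579
1/U = 0.0027083042
U = 369.23 W/(m^2*K)


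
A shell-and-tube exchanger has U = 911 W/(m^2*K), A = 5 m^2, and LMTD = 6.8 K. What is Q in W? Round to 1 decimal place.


Q = U * A * LMTD
Q = 911 * 5 * 6.8
Q = 30974.0 W


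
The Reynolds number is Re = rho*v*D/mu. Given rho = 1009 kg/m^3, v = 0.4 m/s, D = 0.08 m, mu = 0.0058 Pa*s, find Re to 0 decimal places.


Re = rho * v * D / mu
Re = 1009 * 0.4 * 0.08 / 0.0058
Re = 32.288 / 0.0058
Re = 5567


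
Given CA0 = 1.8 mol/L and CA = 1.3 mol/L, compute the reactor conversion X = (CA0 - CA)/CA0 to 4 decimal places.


X = (CA0 - CA) / CA0
X = (1.8 - 1.3) / 1.8
X = 0.5 / 1.8
X = 0.2778


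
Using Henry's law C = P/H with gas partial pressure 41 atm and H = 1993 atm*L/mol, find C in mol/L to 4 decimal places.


C = P / H
C = 41 / 1993
C = 0.0206 mol/L


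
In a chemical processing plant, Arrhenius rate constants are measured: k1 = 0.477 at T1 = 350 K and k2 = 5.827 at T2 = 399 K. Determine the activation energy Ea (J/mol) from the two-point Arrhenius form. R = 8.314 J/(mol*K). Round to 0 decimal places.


Ea = R * ln(k2/k1) / (1/T1 - 1/T2)
ln(k2/k1) = ln(5.827/0.477) = 2.5027411
1/T1 - 1/T2 = 1/350 - 1/399 = 0.000350877193
Ea = 8.314 * 2.5027411 / 0.000350877193
Ea = 59302 J/mol


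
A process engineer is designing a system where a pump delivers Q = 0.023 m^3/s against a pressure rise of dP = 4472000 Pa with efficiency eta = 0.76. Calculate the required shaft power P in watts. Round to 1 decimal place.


P = Q * dP / eta
P = 0.023 * 4472000 / 0.76
P = 102856.0 / 0.76
P = 135336.8 W


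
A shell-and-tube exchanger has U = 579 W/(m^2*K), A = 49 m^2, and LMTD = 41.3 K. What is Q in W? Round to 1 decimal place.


Q = U * A * LMTD
Q = 579 * 49 * 41.3
Q = 1171722.3 W


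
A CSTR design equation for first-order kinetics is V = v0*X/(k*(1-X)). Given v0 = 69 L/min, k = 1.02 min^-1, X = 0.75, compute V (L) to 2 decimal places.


V = v0 * X / (k * (1 - X))
V = 69 * 0.75 / (1.02 * (1 - 0.75))
V = 51.75 / (1.02 * 0.25)
V = 51.75 / 0.255
V = 202.94 L


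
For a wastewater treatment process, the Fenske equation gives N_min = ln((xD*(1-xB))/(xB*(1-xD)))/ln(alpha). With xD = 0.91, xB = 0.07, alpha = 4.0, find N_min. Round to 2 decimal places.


N_min = ln((xD*(1-xB))/(xB*(1-xD))) / ln(alpha)
Numerator inside ln: 0.8463 / 0.0063 = 134.333333
ln(134.333333) = 4.900324
ln(alpha) = ln(4.0) = 1.386294
N_min = 4.900324 / 1.386294 = 3.53


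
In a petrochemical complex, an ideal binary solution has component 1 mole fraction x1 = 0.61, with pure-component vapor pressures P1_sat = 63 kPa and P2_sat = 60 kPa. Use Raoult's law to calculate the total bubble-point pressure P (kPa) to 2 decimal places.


P = x1*P1_sat + x2*P2_sat
x2 = 1 - x1 = 1 - 0.61 = 0.39
P = 0.61*63 + 0.39*60
P = 38.43 + 23.4
P = 61.83 kPa


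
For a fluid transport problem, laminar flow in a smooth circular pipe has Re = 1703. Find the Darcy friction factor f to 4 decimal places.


f = 64 / Re
f = 64 / 1703
f = 0.0376


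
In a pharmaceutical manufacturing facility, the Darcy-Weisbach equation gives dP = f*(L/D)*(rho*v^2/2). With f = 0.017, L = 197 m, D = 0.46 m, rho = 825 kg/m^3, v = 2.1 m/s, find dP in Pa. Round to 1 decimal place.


dP = f * (L/D) * (rho*v^2/2)
dP = 0.017 * (197/0.46) * (825*2.1^2/2)
L/D = 428.26086957
rho*v^2/2 = 825*4.41/2 = 1819.125
dP = 0.017 * 428.26086957 * 1819.125
dP = 13244.0 Pa


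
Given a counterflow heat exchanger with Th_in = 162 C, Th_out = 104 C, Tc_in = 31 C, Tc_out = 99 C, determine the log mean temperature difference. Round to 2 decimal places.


dT1 = Th_in - Tc_out = 162 - 99 = 63
dT2 = Th_out - Tc_in = 104 - 31 = 73
LMTD = (dT1 - dT2) / ln(dT1/dT2)
LMTD = (63 - 73) / ln(63/73)
LMTD = 67.88 K


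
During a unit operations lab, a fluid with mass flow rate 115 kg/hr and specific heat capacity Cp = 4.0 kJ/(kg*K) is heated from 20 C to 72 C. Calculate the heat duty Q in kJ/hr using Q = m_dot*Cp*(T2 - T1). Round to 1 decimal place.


Q = m_dot * Cp * (T2 - T1)
Q = 115 * 4.0 * (72 - 20)
Q = 115 * 4.0 * 52
Q = 23920.0 kJ/hr


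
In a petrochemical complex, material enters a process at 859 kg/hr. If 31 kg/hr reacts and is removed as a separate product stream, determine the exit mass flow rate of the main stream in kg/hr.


Steady-state mass balance on the main outlet: F_out = F_in - F_removed
F_out = 859 - 31
F_out = 828 kg/hr


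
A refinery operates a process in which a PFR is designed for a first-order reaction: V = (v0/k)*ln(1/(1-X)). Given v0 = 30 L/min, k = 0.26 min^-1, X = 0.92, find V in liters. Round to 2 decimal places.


V = (v0/k) * ln(1/(1-X))
V = (30/0.26) * ln(1/(1-0.92))
V = 115.384615 * ln(12.5)
V = 115.384615 * 2.525729
V = 291.43 L


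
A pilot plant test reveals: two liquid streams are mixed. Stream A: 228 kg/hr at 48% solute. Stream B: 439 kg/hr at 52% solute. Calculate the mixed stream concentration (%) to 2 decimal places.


Mass balance on solute: F1*x1 + F2*x2 = F3*x3
F3 = F1 + F2 = 228 + 439 = 667 kg/hr
x3 = (F1*x1 + F2*x2)/F3
x3 = (228*0.48 + 439*0.52) / 667
x3 = 50.63%


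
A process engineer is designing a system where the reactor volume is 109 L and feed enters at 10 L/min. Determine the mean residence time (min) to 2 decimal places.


tau = V / v0
tau = 109 / 10
tau = 10.90 min


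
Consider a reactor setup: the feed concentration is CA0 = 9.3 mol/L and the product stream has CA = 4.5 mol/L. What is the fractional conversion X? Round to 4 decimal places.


X = (CA0 - CA) / CA0
X = (9.3 - 4.5) / 9.3
X = 4.8 / 9.3
X = 0.5161


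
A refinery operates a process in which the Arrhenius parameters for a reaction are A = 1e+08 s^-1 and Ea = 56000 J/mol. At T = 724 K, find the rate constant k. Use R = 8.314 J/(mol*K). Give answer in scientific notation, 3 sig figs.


k = A * exp(-Ea/(R*T))
k = 1e+08 * exp(-56000 / (8.314 * 724))
k = 1e+08 * exp(-9.303352)
k = 9.11e+03


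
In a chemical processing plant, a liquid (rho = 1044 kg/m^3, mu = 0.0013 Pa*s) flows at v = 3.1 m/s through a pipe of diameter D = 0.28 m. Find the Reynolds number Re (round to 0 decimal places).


Re = rho * v * D / mu
Re = 1044 * 3.1 * 0.28 / 0.0013
Re = 906.192 / 0.0013
Re = 697071


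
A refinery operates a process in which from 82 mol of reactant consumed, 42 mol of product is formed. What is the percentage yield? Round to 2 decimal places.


Yield = (moles product / moles consumed) * 100%
Yield = (42 / 82) * 100
Yield = 0.5122 * 100
Yield = 51.22%


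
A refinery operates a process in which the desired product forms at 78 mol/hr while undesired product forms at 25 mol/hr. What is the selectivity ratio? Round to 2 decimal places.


S = desired product rate / undesired product rate
S = 78 / 25
S = 3.12


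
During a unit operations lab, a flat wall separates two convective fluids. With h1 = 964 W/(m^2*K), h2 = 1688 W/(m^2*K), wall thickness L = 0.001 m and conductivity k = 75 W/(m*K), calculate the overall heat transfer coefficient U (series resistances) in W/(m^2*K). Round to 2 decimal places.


1/U = 1/h1 + L/k + 1/h2
1/U = 1/964 + 0.001/75 + 1/1688
1/U = 0.0010373444 + 1.33333e-05 + 0.0005924171
1/U = 0.0016430948
U = 608.61 W/(m^2*K)


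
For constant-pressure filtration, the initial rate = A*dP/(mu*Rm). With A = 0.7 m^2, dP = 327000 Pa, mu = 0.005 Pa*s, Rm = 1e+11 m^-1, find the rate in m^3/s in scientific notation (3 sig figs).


rate = A * dP / (mu * Rm)
rate = 0.7 * 327000 / (0.005 * 1e+11)
rate = 228900.0 / 5.000e+08
rate = 4.58e-04 m^3/s


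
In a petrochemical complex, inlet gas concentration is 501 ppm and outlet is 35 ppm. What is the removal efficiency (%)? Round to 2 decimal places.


Efficiency = (G_in - G_out) / G_in * 100%
Efficiency = (501 - 35) / 501 * 100
Efficiency = 466 / 501 * 100
Efficiency = 93.01%


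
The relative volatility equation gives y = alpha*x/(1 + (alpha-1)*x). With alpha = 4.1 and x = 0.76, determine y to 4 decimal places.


y = alpha*x / (1 + (alpha-1)*x)
y = 4.1*0.76 / (1 + (4.1-1)*0.76)
y = 3.116 / (1 + 2.356)
y = 3.116 / 3.356
y = 0.9285


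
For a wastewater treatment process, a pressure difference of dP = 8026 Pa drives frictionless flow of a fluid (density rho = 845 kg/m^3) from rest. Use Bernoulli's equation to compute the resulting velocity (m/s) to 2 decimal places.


v = sqrt(2*dP/rho)
v = sqrt(2*8026/845)
v = sqrt(18.99645)
v = 4.36 m/s


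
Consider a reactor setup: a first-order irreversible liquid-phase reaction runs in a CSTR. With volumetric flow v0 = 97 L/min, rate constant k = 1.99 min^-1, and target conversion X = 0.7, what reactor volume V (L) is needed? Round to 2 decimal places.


V = v0 * X / (k * (1 - X))
V = 97 * 0.7 / (1.99 * (1 - 0.7))
V = 67.9 / (1.99 * 0.3)
V = 67.9 / 0.597
V = 113.74 L


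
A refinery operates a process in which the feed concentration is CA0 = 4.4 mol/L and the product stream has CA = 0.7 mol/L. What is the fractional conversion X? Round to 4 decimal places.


X = (CA0 - CA) / CA0
X = (4.4 - 0.7) / 4.4
X = 3.7 / 4.4
X = 0.8409


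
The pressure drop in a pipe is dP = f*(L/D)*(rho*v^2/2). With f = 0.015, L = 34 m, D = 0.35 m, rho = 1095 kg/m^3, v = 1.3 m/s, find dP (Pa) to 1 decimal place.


dP = f * (L/D) * (rho*v^2/2)
dP = 0.015 * (34/0.35) * (1095*1.3^2/2)
L/D = 97.14285714
rho*v^2/2 = 1095*1.69/2 = 925.275
dP = 0.015 * 97.14285714 * 925.275
dP = 1348.3 Pa


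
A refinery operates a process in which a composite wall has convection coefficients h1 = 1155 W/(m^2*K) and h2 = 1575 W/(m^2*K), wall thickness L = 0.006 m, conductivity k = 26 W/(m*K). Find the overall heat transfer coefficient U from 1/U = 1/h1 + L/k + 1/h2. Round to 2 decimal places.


1/U = 1/h1 + L/k + 1/h2
1/U = 1/1155 + 0.006/26 + 1/1575
1/U = 0.0008658009 + 0.0002307692 + 0.0006349206
1/U = 0.0017314907
U = 577.54 W/(m^2*K)


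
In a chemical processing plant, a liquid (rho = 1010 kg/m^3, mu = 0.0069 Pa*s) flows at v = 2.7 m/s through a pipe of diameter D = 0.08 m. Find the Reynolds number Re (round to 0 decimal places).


Re = rho * v * D / mu
Re = 1010 * 2.7 * 0.08 / 0.0069
Re = 218.16 / 0.0069
Re = 31617


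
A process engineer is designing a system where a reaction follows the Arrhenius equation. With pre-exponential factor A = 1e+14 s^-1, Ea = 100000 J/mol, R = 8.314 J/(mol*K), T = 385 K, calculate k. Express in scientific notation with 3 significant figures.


k = A * exp(-Ea/(R*T))
k = 1e+14 * exp(-100000 / (8.314 * 385))
k = 1e+14 * exp(-31.241311)
k = 2.70e+00


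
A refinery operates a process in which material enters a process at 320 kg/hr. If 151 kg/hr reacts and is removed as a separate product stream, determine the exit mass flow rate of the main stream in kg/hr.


Steady-state mass balance on the main outlet: F_out = F_in - F_removed
F_out = 320 - 151
F_out = 169 kg/hr


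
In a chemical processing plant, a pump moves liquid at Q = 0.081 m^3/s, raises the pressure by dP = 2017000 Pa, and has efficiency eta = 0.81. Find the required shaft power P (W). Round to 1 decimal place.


P = Q * dP / eta
P = 0.081 * 2017000 / 0.81
P = 163377.0 / 0.81
P = 201700.0 W


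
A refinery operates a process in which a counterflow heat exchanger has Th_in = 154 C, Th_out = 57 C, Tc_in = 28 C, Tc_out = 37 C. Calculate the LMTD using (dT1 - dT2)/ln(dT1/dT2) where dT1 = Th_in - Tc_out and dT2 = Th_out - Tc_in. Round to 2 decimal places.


dT1 = Th_in - Tc_out = 154 - 37 = 117
dT2 = Th_out - Tc_in = 57 - 28 = 29
LMTD = (dT1 - dT2) / ln(dT1/dT2)
LMTD = (117 - 29) / ln(117/29)
LMTD = 63.09 K


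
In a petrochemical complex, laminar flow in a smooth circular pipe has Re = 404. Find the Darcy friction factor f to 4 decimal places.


f = 64 / Re
f = 64 / 404
f = 0.1584


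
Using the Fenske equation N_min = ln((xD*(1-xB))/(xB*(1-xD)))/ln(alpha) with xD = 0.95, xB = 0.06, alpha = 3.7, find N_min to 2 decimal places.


N_min = ln((xD*(1-xB))/(xB*(1-xD))) / ln(alpha)
Numerator inside ln: 0.893 / 0.003 = 297.666667
ln(297.666667) = 5.695974
ln(alpha) = ln(3.7) = 1.308333
N_min = 5.695974 / 1.308333 = 4.35


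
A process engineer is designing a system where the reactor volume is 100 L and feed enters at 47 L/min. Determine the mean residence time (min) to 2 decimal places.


tau = V / v0
tau = 100 / 47
tau = 2.13 min


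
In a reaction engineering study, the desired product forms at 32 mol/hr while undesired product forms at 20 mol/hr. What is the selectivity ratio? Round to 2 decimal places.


S = desired product rate / undesired product rate
S = 32 / 20
S = 1.60


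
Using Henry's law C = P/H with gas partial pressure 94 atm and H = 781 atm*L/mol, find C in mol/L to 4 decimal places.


C = P / H
C = 94 / 781
C = 0.1204 mol/L


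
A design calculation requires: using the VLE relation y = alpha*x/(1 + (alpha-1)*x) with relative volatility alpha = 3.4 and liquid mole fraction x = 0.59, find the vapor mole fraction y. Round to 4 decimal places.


y = alpha*x / (1 + (alpha-1)*x)
y = 3.4*0.59 / (1 + (3.4-1)*0.59)
y = 2.006 / (1 + 1.416)
y = 2.006 / 2.416
y = 0.8303


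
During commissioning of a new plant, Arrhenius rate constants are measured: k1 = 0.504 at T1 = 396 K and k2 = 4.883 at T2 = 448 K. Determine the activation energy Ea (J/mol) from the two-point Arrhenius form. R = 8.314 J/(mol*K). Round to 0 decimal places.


Ea = R * ln(k2/k1) / (1/T1 - 1/T2)
ln(k2/k1) = ln(4.883/0.504) = 2.2709388
1/T1 - 1/T2 = 1/396 - 1/448 = 0.000293109668
Ea = 8.314 * 2.2709388 / 0.000293109668
Ea = 64415 J/mol


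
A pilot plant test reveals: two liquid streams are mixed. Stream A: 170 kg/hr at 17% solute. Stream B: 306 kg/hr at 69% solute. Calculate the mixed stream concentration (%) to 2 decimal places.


Mass balance on solute: F1*x1 + F2*x2 = F3*x3
F3 = F1 + F2 = 170 + 306 = 476 kg/hr
x3 = (F1*x1 + F2*x2)/F3
x3 = (170*0.17 + 306*0.69) / 476
x3 = 50.43%


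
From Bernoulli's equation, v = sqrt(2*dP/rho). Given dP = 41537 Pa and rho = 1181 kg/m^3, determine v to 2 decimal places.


v = sqrt(2*dP/rho)
v = sqrt(2*41537/1181)
v = sqrt(70.342083)
v = 8.39 m/s


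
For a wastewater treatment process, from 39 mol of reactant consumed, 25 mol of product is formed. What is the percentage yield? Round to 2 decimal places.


Yield = (moles product / moles consumed) * 100%
Yield = (25 / 39) * 100
Yield = 0.641 * 100
Yield = 64.10%


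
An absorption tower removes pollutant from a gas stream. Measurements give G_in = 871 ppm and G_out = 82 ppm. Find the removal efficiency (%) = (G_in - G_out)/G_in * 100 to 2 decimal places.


Efficiency = (G_in - G_out) / G_in * 100%
Efficiency = (871 - 82) / 871 * 100
Efficiency = 789 / 871 * 100
Efficiency = 90.59%


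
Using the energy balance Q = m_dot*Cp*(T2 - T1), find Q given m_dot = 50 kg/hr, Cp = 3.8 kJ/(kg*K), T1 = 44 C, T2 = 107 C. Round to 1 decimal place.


Q = m_dot * Cp * (T2 - T1)
Q = 50 * 3.8 * (107 - 44)
Q = 50 * 3.8 * 63
Q = 11970.0 kJ/hr


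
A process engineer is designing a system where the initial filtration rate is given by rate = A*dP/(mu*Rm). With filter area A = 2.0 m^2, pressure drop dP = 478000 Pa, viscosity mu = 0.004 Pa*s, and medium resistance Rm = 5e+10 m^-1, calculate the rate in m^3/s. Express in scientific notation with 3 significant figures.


rate = A * dP / (mu * Rm)
rate = 2.0 * 478000 / (0.004 * 5e+10)
rate = 956000.0 / 2.000e+08
rate = 4.78e-03 m^3/s


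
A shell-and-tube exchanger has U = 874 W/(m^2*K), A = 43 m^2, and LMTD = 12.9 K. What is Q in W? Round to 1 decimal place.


Q = U * A * LMTD
Q = 874 * 43 * 12.9
Q = 484807.8 W


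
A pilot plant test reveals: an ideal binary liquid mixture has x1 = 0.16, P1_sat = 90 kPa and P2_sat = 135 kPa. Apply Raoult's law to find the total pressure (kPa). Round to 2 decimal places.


P = x1*P1_sat + x2*P2_sat
x2 = 1 - x1 = 1 - 0.16 = 0.84
P = 0.16*90 + 0.84*135
P = 14.4 + 113.4
P = 127.80 kPa


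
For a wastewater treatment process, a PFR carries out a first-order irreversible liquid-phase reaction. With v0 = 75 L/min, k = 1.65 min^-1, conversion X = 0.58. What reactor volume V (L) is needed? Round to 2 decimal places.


V = (v0/k) * ln(1/(1-X))
V = (75/1.65) * ln(1/(1-0.58))
V = 45.454545 * ln(2.380952)
V = 45.454545 * 0.8675
V = 39.43 L


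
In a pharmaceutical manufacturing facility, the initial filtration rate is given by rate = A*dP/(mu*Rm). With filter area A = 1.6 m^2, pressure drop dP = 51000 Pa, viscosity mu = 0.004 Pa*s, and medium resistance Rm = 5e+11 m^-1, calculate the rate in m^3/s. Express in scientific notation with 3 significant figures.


rate = A * dP / (mu * Rm)
rate = 1.6 * 51000 / (0.004 * 5e+11)
rate = 81600.0 / 2.000e+09
rate = 4.08e-05 m^3/s


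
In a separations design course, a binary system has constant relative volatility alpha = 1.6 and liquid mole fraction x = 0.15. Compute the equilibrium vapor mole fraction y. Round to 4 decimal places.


y = alpha*x / (1 + (alpha-1)*x)
y = 1.6*0.15 / (1 + (1.6-1)*0.15)
y = 0.24 / (1 + 0.09)
y = 0.24 / 1.09
y = 0.2202


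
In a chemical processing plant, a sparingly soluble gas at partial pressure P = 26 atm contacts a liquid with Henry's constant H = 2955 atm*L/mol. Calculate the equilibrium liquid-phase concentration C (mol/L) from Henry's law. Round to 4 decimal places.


C = P / H
C = 26 / 2955
C = 0.0088 mol/L


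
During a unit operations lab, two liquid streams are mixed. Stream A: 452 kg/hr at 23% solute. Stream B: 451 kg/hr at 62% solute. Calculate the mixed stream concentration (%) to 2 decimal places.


Mass balance on solute: F1*x1 + F2*x2 = F3*x3
F3 = F1 + F2 = 452 + 451 = 903 kg/hr
x3 = (F1*x1 + F2*x2)/F3
x3 = (452*0.23 + 451*0.62) / 903
x3 = 42.48%


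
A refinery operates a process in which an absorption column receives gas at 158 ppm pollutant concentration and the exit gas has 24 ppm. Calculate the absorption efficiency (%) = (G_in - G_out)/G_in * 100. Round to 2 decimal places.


Efficiency = (G_in - G_out) / G_in * 100%
Efficiency = (158 - 24) / 158 * 100
Efficiency = 134 / 158 * 100
Efficiency = 84.81%


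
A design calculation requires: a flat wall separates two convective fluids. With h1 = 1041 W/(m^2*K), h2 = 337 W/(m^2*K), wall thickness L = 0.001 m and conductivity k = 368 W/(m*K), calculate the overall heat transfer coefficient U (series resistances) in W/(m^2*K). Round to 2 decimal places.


1/U = 1/h1 + L/k + 1/h2
1/U = 1/1041 + 0.001/368 + 1/337
1/U = 0.0009606148 + 2.7174e-06 + 0.0029673591
1/U = 0.0039306913
U = 254.41 W/(m^2*K)


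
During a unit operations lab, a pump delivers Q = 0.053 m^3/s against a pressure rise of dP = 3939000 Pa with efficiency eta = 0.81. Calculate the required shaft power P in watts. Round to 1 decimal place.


P = Q * dP / eta
P = 0.053 * 3939000 / 0.81
P = 208767.0 / 0.81
P = 257737.0 W


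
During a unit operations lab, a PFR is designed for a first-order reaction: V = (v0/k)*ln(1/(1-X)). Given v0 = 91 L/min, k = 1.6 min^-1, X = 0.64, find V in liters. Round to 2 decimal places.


V = (v0/k) * ln(1/(1-X))
V = (91/1.6) * ln(1/(1-0.64))
V = 56.875 * ln(2.777778)
V = 56.875 * 1.021651
V = 58.11 L


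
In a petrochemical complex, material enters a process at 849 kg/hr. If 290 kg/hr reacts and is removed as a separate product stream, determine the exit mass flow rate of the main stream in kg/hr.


Steady-state mass balance on the main outlet: F_out = F_in - F_removed
F_out = 849 - 290
F_out = 559 kg/hr


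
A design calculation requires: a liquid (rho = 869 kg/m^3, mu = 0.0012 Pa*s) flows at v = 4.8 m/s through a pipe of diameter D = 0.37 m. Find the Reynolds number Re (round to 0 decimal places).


Re = rho * v * D / mu
Re = 869 * 4.8 * 0.37 / 0.0012
Re = 1543.344 / 0.0012
Re = 1286120


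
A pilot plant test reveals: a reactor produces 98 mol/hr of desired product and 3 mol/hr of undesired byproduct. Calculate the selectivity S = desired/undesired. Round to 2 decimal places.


S = desired product rate / undesired product rate
S = 98 / 3
S = 32.67


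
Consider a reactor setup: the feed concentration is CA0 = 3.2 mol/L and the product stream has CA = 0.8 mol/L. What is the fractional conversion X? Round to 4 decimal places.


X = (CA0 - CA) / CA0
X = (3.2 - 0.8) / 3.2
X = 2.4 / 3.2
X = 0.7500


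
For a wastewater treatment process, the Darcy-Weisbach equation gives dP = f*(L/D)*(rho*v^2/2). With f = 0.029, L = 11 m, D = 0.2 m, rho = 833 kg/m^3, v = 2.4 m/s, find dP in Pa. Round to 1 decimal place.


dP = f * (L/D) * (rho*v^2/2)
dP = 0.029 * (11/0.2) * (833*2.4^2/2)
L/D = 55.0
rho*v^2/2 = 833*5.76/2 = 2399.04
dP = 0.029 * 55.0 * 2399.04
dP = 3826.5 Pa


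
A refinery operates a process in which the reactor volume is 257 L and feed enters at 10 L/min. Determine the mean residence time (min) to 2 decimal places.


tau = V / v0
tau = 257 / 10
tau = 25.70 min


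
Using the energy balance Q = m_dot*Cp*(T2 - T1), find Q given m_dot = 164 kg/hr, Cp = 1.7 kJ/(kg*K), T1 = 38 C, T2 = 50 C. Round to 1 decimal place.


Q = m_dot * Cp * (T2 - T1)
Q = 164 * 1.7 * (50 - 38)
Q = 164 * 1.7 * 12
Q = 3345.6 kJ/hr


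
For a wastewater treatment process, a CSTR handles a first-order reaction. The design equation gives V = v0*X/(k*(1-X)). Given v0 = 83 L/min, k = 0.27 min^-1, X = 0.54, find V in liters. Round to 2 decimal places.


V = v0 * X / (k * (1 - X))
V = 83 * 0.54 / (0.27 * (1 - 0.54))
V = 44.82 / (0.27 * 0.46)
V = 44.82 / 0.1242
V = 360.87 L


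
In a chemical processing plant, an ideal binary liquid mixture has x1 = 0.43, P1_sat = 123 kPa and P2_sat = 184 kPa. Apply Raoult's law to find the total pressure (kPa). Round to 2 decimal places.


P = x1*P1_sat + x2*P2_sat
x2 = 1 - x1 = 1 - 0.43 = 0.57
P = 0.43*123 + 0.57*184
P = 52.89 + 104.88
P = 157.77 kPa


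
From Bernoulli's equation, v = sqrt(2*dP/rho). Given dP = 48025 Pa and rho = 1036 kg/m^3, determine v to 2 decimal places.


v = sqrt(2*dP/rho)
v = sqrt(2*48025/1036)
v = sqrt(92.712355)
v = 9.63 m/s


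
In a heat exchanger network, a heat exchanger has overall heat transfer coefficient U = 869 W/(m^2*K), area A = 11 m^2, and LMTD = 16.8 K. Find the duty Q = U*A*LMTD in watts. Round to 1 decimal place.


Q = U * A * LMTD
Q = 869 * 11 * 16.8
Q = 160591.2 W


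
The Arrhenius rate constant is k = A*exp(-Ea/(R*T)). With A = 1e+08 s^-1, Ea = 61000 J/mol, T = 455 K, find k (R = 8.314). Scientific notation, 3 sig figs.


k = A * exp(-Ea/(R*T))
k = 1e+08 * exp(-61000 / (8.314 * 455))
k = 1e+08 * exp(-16.125323)
k = 9.93e+00


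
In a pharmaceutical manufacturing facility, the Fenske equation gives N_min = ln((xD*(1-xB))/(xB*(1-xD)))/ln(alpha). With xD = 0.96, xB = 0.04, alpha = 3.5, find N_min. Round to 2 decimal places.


N_min = ln((xD*(1-xB))/(xB*(1-xD))) / ln(alpha)
Numerator inside ln: 0.9216 / 0.0016 = 576.0
ln(576.0) = 6.356108
ln(alpha) = ln(3.5) = 1.252763
N_min = 6.356108 / 1.252763 = 5.07


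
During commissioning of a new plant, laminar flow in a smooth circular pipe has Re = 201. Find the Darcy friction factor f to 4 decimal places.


f = 64 / Re
f = 64 / 201
f = 0.3184


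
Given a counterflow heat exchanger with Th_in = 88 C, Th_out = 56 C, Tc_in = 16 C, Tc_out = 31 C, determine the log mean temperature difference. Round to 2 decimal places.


dT1 = Th_in - Tc_out = 88 - 31 = 57
dT2 = Th_out - Tc_in = 56 - 16 = 40
LMTD = (dT1 - dT2) / ln(dT1/dT2)
LMTD = (57 - 40) / ln(57/40)
LMTD = 48.00 K


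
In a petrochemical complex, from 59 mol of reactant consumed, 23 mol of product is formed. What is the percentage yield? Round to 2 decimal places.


Yield = (moles product / moles consumed) * 100%
Yield = (23 / 59) * 100
Yield = 0.3898 * 100
Yield = 38.98%


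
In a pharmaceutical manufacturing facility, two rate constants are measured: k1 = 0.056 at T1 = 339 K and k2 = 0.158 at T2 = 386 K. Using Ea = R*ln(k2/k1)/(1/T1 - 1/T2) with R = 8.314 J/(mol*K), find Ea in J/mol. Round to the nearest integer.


Ea = R * ln(k2/k1) / (1/T1 - 1/T2)
ln(k2/k1) = ln(0.158/0.056) = 1.0372433
1/T1 - 1/T2 = 1/339 - 1/386 = 0.000359178932
Ea = 8.314 * 1.0372433 / 0.000359178932
Ea = 24009 J/mol


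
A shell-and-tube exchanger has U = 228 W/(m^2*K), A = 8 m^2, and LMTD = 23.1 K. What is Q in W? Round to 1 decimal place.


Q = U * A * LMTD
Q = 228 * 8 * 23.1
Q = 42134.4 W


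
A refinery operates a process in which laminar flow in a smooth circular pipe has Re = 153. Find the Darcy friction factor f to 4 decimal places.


f = 64 / Re
f = 64 / 153
f = 0.4183


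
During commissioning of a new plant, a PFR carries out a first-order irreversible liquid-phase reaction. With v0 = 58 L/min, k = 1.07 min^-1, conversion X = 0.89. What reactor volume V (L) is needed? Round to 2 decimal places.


V = (v0/k) * ln(1/(1-X))
V = (58/1.07) * ln(1/(1-0.89))
V = 54.205607 * ln(9.090909)
V = 54.205607 * 2.207275
V = 119.65 L


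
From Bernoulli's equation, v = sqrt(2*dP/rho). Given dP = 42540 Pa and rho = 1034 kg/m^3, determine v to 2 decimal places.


v = sqrt(2*dP/rho)
v = sqrt(2*42540/1034)
v = sqrt(82.282398)
v = 9.07 m/s


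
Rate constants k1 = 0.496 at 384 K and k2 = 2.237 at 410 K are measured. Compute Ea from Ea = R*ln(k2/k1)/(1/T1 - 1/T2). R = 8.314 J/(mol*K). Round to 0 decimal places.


Ea = R * ln(k2/k1) / (1/T1 - 1/T2)
ln(k2/k1) = ln(2.237/0.496) = 1.506315
1/T1 - 1/T2 = 1/384 - 1/410 = 0.000165142276
Ea = 8.314 * 1.506315 / 0.000165142276
Ea = 75835 J/mol


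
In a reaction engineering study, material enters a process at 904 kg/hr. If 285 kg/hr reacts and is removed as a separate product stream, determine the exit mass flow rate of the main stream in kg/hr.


Steady-state mass balance on the main outlet: F_out = F_in - F_removed
F_out = 904 - 285
F_out = 619 kg/hr


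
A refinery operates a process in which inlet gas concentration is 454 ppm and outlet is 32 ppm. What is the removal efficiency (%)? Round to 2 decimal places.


Efficiency = (G_in - G_out) / G_in * 100%
Efficiency = (454 - 32) / 454 * 100
Efficiency = 422 / 454 * 100
Efficiency = 92.95%


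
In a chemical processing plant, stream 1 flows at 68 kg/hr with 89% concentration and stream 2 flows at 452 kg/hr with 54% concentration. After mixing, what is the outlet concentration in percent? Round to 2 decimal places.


Mass balance on solute: F1*x1 + F2*x2 = F3*x3
F3 = F1 + F2 = 68 + 452 = 520 kg/hr
x3 = (F1*x1 + F2*x2)/F3
x3 = (68*0.89 + 452*0.54) / 520
x3 = 58.58%


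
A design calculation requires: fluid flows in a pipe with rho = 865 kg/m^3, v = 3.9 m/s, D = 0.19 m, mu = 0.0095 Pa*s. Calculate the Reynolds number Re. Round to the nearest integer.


Re = rho * v * D / mu
Re = 865 * 3.9 * 0.19 / 0.0095
Re = 640.965 / 0.0095
Re = 67470


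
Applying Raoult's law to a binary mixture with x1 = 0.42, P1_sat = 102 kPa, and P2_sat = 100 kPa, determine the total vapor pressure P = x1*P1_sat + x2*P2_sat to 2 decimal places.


P = x1*P1_sat + x2*P2_sat
x2 = 1 - x1 = 1 - 0.42 = 0.58
P = 0.42*102 + 0.58*100
P = 42.84 + 58.0
P = 100.84 kPa


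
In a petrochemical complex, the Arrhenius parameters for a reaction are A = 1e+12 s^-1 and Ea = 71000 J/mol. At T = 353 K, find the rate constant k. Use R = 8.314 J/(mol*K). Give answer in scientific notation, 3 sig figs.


k = A * exp(-Ea/(R*T))
k = 1e+12 * exp(-71000 / (8.314 * 353))
k = 1e+12 * exp(-24.192103)
k = 3.12e+01


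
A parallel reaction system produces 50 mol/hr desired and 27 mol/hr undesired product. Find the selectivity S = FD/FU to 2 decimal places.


S = desired product rate / undesired product rate
S = 50 / 27
S = 1.85


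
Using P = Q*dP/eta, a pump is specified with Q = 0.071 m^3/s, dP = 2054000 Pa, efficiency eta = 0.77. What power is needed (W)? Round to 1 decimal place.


P = Q * dP / eta
P = 0.071 * 2054000 / 0.77
P = 145834.0 / 0.77
P = 189394.8 W


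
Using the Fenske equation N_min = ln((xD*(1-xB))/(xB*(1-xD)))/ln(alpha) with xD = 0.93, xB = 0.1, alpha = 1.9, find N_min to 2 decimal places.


N_min = ln((xD*(1-xB))/(xB*(1-xD))) / ln(alpha)
Numerator inside ln: 0.837 / 0.007 = 119.571429
ln(119.571429) = 4.783914
ln(alpha) = ln(1.9) = 0.641854
N_min = 4.783914 / 0.641854 = 7.45


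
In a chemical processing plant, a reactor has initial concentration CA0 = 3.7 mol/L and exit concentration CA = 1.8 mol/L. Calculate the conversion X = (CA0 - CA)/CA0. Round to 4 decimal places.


X = (CA0 - CA) / CA0
X = (3.7 - 1.8) / 3.7
X = 1.9 / 3.7
X = 0.5135


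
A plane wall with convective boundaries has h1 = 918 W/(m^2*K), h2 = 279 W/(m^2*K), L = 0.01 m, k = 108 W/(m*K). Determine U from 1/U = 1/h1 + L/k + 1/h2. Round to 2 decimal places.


1/U = 1/h1 + L/k + 1/h2
1/U = 1/918 + 0.01/108 + 1/279
1/U = 0.0010893246 + 9.25926e-05 + 0.0035842294
1/U = 0.0047661466
U = 209.81 W/(m^2*K)


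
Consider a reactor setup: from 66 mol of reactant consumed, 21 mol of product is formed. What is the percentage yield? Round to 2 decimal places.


Yield = (moles product / moles consumed) * 100%
Yield = (21 / 66) * 100
Yield = 0.3182 * 100
Yield = 31.82%


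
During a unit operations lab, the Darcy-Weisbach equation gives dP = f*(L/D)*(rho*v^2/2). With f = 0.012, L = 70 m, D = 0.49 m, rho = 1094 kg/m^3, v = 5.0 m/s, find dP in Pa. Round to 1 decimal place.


dP = f * (L/D) * (rho*v^2/2)
dP = 0.012 * (70/0.49) * (1094*5.0^2/2)
L/D = 142.85714286
rho*v^2/2 = 1094*25.0/2 = 13675.0
dP = 0.012 * 142.85714286 * 13675.0
dP = 23442.9 Pa


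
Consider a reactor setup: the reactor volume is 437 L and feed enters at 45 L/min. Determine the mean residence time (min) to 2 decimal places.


tau = V / v0
tau = 437 / 45
tau = 9.71 min


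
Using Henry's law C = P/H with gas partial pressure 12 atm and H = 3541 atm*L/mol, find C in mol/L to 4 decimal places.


C = P / H
C = 12 / 3541
C = 0.0034 mol/L


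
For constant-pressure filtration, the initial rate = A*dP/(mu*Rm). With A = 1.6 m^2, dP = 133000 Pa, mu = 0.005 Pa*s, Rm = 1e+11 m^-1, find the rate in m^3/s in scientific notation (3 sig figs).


rate = A * dP / (mu * Rm)
rate = 1.6 * 133000 / (0.005 * 1e+11)
rate = 212800.0 / 5.000e+08
rate = 4.26e-04 m^3/s


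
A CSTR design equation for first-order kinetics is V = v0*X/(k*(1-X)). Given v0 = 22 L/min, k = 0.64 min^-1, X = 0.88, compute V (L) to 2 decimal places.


V = v0 * X / (k * (1 - X))
V = 22 * 0.88 / (0.64 * (1 - 0.88))
V = 19.36 / (0.64 * 0.12)
V = 19.36 / 0.0768
V = 252.08 L


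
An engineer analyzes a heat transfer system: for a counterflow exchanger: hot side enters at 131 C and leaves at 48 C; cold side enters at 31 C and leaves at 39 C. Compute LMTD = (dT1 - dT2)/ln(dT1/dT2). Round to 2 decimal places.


dT1 = Th_in - Tc_out = 131 - 39 = 92
dT2 = Th_out - Tc_in = 48 - 31 = 17
LMTD = (dT1 - dT2) / ln(dT1/dT2)
LMTD = (92 - 17) / ln(92/17)
LMTD = 44.42 K


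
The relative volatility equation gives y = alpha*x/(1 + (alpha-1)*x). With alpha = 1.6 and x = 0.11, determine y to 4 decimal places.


y = alpha*x / (1 + (alpha-1)*x)
y = 1.6*0.11 / (1 + (1.6-1)*0.11)
y = 0.176 / (1 + 0.066)
y = 0.176 / 1.066
y = 0.1651


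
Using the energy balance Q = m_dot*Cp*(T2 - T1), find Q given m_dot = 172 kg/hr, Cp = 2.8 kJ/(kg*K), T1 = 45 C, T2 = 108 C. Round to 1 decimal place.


Q = m_dot * Cp * (T2 - T1)
Q = 172 * 2.8 * (108 - 45)
Q = 172 * 2.8 * 63
Q = 30340.8 kJ/hr


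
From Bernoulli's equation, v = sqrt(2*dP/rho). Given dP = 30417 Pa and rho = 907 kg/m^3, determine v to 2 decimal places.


v = sqrt(2*dP/rho)
v = sqrt(2*30417/907)
v = sqrt(67.071665)
v = 8.19 m/s


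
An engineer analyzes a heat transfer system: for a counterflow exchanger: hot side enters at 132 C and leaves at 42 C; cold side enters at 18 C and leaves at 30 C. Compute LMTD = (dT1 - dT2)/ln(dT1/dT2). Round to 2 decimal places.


dT1 = Th_in - Tc_out = 132 - 30 = 102
dT2 = Th_out - Tc_in = 42 - 18 = 24
LMTD = (dT1 - dT2) / ln(dT1/dT2)
LMTD = (102 - 24) / ln(102/24)
LMTD = 53.91 K


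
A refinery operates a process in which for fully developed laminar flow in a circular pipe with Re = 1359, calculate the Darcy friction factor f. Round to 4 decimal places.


f = 64 / Re
f = 64 / 1359
f = 0.0471


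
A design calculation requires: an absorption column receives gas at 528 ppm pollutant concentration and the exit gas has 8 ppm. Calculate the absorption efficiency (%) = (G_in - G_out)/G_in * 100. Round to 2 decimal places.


Efficiency = (G_in - G_out) / G_in * 100%
Efficiency = (528 - 8) / 528 * 100
Efficiency = 520 / 528 * 100
Efficiency = 98.48%


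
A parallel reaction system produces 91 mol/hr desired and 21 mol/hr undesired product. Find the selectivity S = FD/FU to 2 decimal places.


S = desired product rate / undesired product rate
S = 91 / 21
S = 4.33


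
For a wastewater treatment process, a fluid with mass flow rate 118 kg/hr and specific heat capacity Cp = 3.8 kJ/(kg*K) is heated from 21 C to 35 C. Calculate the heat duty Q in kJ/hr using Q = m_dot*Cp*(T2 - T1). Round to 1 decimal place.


Q = m_dot * Cp * (T2 - T1)
Q = 118 * 3.8 * (35 - 21)
Q = 118 * 3.8 * 14
Q = 6277.6 kJ/hr


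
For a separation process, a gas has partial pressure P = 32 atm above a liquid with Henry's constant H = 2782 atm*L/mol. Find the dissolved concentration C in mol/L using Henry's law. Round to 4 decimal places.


C = P / H
C = 32 / 2782
C = 0.0115 mol/L


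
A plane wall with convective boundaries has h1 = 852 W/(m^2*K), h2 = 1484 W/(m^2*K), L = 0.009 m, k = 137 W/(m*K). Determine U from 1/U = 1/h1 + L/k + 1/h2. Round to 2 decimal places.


1/U = 1/h1 + L/k + 1/h2
1/U = 1/852 + 0.009/137 + 1/1484
1/U = 0.0011737089 + 6.56934e-05 + 0.0006738544
1/U = 0.0019132567
U = 522.67 W/(m^2*K)


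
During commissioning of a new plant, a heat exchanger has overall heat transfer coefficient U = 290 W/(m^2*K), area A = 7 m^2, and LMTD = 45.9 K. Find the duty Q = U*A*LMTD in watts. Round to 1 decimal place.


Q = U * A * LMTD
Q = 290 * 7 * 45.9
Q = 93177.0 W


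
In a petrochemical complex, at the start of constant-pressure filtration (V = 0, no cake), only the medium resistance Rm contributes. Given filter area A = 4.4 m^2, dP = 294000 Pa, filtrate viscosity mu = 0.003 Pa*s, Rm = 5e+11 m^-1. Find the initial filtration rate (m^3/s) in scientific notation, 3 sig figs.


rate = A * dP / (mu * Rm)
rate = 4.4 * 294000 / (0.003 * 5e+11)
rate = 1293600.0 / 1.500e+09
rate = 8.62e-04 m^3/s
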